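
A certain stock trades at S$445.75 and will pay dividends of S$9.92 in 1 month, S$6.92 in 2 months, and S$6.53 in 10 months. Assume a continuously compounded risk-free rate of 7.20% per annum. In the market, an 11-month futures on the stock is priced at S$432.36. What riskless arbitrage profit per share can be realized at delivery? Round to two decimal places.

S$19.40 per share

PV(dividends) I = 9.92·e^(−0.0720·1/12) + 6.92·e^(−0.0720·2/12) + 6.53·e^(−0.0720·10/12) = 22.8478
Fair futures F* = (S − I)·e^(rT) = (445.75 − 22.8478)·e^0.066000 = 422.9022 × 1.068227 = 451.7555
Market S$432.36 < fair 451.7555: forward underpriced → reverse cash-and-carry (short the stock, invest proceeds at r, pay the dividends, go long the forward).
Profit at T = |F_mkt − F*| = |432.36 − 451.7555| = S$19.40 per share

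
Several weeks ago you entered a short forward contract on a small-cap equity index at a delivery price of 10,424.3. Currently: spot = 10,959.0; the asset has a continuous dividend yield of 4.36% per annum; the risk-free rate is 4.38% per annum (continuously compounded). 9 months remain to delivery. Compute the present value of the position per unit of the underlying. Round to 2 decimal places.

-519.01

Current fair forward for the remaining 9 months: F = S·e^((r − q)·T), (r − q) = 0.0438 − 0.0436 = 0.0002
F = 10959.0 · e^(0.0002 × 9/12) = 10959.0 × 1.00015001 = 10960.6440
Value of long forward = (F − K)·e^(−rT) = (10960.6440 − 10424.3) · e^(−0.0438·9/12)
= 536.3440 × 0.96768370 = 519.01
Short position value = −(long value) = -519.01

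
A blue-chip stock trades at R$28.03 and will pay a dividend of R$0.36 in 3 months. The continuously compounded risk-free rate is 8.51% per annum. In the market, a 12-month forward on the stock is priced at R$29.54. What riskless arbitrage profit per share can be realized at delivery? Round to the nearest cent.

PV(dividends) I = 0.36·e^(−0.0851·3/12) = 0.3524
Fair forward F* = (S − I)·e^(rT) = (28.03 − 0.3524)·e^0.085100 = 27.6776 × 1.088826 = 30.1361
Market R$29.54 < fair 30.1361: forward underpriced → reverse cash-and-carry (short the stock, invest proceeds at r, pay the dividends, go long the forward).
Profit at T = |F_mkt − F*| = |29.54 − 30.1361| = R$0.60 per share

R$0.60 per share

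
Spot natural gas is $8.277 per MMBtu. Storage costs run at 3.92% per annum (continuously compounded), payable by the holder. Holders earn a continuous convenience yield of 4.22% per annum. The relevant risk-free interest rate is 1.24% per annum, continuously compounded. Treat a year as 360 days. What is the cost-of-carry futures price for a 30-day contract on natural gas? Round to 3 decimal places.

Net carry = r + u − y = 0.0124 + 0.0392 − 0.0422 = 0.0094
F = S·e^((r+u−y)T) = 8.277 · e^(0.0094 × 30/360) = 8.277 · e^0.000783
= 8.277 × 1.000783 = $8.283 per MMBtu

$8.283 per MMBtu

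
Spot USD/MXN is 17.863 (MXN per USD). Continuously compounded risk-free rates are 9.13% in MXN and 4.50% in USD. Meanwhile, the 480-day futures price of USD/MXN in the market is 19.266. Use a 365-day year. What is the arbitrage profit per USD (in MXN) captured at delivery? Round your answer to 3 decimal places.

Fair futures: F* = S·e^(carry·T), with carry = (r_MXN − r_USD) = 0.0913 − 0.0450 = 0.0463
F* = 17.863 · e^(0.0463 × 480/365) = 17.863 · e^0.060888 = 17.863 × 1.062780 = 18.9844
Market 19.266 > fair 18.9844: forward overpriced → cash-and-carry (buy spot, short the forward).
At maturity, profit = |F_mkt − F*| = |19.266 − 18.9844| = 0.282 per USD (in MXN)

0.282 per USD (in MXN)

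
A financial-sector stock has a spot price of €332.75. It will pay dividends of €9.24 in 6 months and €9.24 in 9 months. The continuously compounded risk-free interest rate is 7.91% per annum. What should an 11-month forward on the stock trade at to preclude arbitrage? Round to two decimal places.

€338.86

PV(dividends) I = 9.24·e^(−0.0791·6/12) + 9.24·e^(−0.0791·9/12)
I = 8.8817 + 8.7078 = 17.5895
F = (S − I)·e^(rT) = (332.75 − 17.5895) · e^(0.0791·11/12)
= 315.1605 · e^0.072508 = 315.1605 × 1.075201 = €338.86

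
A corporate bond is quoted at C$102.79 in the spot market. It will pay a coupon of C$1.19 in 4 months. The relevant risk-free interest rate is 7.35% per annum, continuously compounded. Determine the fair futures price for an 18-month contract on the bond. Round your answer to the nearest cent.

PV(coupons) I = 1.19·e^(−0.0735·4/12)
I = 1.1612
F = (S − I)·e^(rT) = (102.79 − 1.1612) · e^(0.0735·18/12)
= 101.6288 · e^0.110250 = 101.6288 × 1.116557 = C$113.47

C$113.47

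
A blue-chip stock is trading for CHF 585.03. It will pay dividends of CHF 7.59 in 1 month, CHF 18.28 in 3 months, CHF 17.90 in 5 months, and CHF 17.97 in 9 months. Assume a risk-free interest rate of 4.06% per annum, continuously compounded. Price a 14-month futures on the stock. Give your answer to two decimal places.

PV(dividends) I = 7.59·e^(−0.0406·1/12) + 18.28·e^(−0.0406·3/12) + 17.90·e^(−0.0406·5/12) + 17.97·e^(−0.0406·9/12)
I = 7.5644 + 18.0954 + 17.5997 + 17.4311 = 60.6906
F = (S − I)·e^(rT) = (585.03 − 60.6906) · e^(0.0406·14/12)
= 524.3394 · e^0.047367 = 524.3394 × 1.048507 = CHF 549.77

CHF 549.77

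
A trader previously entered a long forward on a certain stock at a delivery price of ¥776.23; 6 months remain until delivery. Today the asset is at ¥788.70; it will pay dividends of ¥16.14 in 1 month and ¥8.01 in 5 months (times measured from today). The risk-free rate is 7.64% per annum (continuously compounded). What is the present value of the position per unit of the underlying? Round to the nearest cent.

¥17.77

PV(remaining dividends) I = 16.14·e^(−0.0764·1/12) + 8.01·e^(−0.0764·5/12) = 23.7966
Current forward F = (S − I)·e^(rT) = (788.70 − 23.7966)·e^(0.0764·6/12) = 764.9034 × 1.038939 = 794.6880
Value (long) = (F − K)·e^(−rT) = (794.6880 − 776.23) × 0.962520 = 17.7662
Value = ¥17.77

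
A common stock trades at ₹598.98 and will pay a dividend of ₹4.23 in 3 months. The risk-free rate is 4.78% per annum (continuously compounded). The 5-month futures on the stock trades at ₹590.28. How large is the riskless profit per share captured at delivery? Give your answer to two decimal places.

₹16.49 per share

PV(dividends) I = 4.23·e^(−0.0478·3/12) = 4.1798
Fair futures F* = (S − I)·e^(rT) = (598.98 − 4.1798)·e^0.019917 = 594.8002 × 1.020117 = 606.7658
Market ₹590.28 < fair 606.7658: forward underpriced → reverse cash-and-carry (short the stock, invest proceeds at r, pay the dividends, go long the forward).
Profit at T = |F_mkt − F*| = |590.28 − 606.7658| = ₹16.49 per share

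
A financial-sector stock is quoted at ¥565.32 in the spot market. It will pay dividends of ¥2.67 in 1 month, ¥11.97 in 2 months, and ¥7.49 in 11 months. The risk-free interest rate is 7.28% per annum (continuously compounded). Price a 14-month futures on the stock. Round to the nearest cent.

¥592.04

PV(dividends) I = 2.67·e^(−0.0728·1/12) + 11.97·e^(−0.0728·2/12) + 7.49·e^(−0.0728·11/12)
I = 2.6539 + 11.8256 + 7.0065 = 21.4860
F = (S − I)·e^(rT) = (565.32 − 21.4860) · e^(0.0728·14/12)
= 543.8340 · e^0.084933 = 543.8340 × 1.088644 = ¥592.04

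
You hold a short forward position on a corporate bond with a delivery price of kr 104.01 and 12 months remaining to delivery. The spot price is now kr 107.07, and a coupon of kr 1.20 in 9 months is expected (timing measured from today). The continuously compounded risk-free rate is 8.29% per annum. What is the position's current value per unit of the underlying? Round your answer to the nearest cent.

PV(remaining coupons) I = 1.20·e^(−0.0829·9/12) = 1.1277
Current forward F = (S − I)·e^(rT) = (107.07 − 1.1277)·e^(0.0829·12/12) = 105.9423 × 1.086433 = 115.0992
Value (long) = (F − K)·e^(−rT) = (115.0992 − 104.01) × 0.920443 = 10.2070
Short position value = −(long value) = -kr 10.21

-kr 10.21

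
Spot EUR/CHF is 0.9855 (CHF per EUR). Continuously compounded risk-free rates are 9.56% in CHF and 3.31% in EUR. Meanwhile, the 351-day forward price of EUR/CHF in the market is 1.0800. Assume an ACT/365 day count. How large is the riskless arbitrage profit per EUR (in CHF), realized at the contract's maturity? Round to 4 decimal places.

0.0335 per EUR (in CHF)

Fair forward: F* = S·e^(carry·T), with carry = (r_CHF − r_EUR) = 0.0956 − 0.0331 = 0.0625
F* = 0.9855 · e^(0.0625 × 351/365) = 0.9855 · e^0.060103 = 0.9855 × 1.061946 = 1.0465
Market 1.0800 > fair 1.0465: forward overpriced → cash-and-carry (buy spot, short the forward).
At maturity, profit = |F_mkt − F*| = |1.0800 − 1.0465| = 0.0335 per EUR (in CHF)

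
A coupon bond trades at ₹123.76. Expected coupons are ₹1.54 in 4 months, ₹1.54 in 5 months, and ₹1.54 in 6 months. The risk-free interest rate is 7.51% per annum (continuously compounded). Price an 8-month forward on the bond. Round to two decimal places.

PV(coupons) I = 1.54·e^(−0.0751·4/12) + 1.54·e^(−0.0751·5/12) + 1.54·e^(−0.0751·6/12)
I = 1.5019 + 1.4926 + 1.4832 = 4.4777
F = (S − I)·e^(rT) = (123.76 − 4.4777) · e^(0.0751·8/12)
= 119.2823 · e^0.050067 = 119.2823 × 1.051342 = ₹125.41

₹125.41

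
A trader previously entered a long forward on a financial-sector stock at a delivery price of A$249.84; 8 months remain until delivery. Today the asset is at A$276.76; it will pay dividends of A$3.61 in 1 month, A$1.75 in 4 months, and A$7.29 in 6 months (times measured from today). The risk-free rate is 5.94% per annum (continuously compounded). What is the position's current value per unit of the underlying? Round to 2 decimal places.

A$24.24

PV(remaining dividends) I = 3.61·e^(−0.0594·1/12) + 1.75·e^(−0.0594·4/12) + 7.29·e^(−0.0594·6/12) = 12.3845
Current forward F = (S − I)·e^(rT) = (276.76 − 12.3845)·e^(0.0594·8/12) = 264.3755 × 1.040395 = 275.0549
Value (long) = (F − K)·e^(−rT) = (275.0549 − 249.84) × 0.961174 = 24.2359
Value = A$24.24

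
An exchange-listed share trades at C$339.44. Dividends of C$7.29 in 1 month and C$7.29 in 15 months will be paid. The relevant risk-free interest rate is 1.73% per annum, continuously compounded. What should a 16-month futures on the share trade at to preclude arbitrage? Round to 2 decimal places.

C$332.61

PV(dividends) I = 7.29·e^(−0.0173·1/12) + 7.29·e^(−0.0173·15/12)
I = 7.2795 + 7.1340 = 14.4135
F = (S − I)·e^(rT) = (339.44 − 14.4135) · e^(0.0173·16/12)
= 325.0265 · e^0.023067 = 325.0265 × 1.023335 = C$332.61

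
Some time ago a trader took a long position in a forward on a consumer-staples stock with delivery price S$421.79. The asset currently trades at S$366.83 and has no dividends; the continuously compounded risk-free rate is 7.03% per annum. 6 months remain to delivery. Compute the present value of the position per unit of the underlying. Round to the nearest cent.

Current fair forward for the remaining 6 months: F = S·e^(r·T), r = 0.0703
F = 366.83 · e^(0.0703 × 6/12) = 366.83 × 1.035775 = 379.9533
Value of long forward = (F − K)·e^(−rT) = (379.9533 − 421.79) · e^(−0.0703·6/12)
= -41.8367 × 0.965461 = -40.39

-S$40.39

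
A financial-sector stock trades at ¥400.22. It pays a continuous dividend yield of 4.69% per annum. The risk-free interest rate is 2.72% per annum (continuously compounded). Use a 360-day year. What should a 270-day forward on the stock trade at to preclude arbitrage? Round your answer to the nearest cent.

¥394.35

F = S·e^((r − q)T) = 400.22 · e^((0.0272 − 0.0469) × 270/360)
= 400.22 · e^-0.014775 = 400.22 × 0.985334
F = ¥394.35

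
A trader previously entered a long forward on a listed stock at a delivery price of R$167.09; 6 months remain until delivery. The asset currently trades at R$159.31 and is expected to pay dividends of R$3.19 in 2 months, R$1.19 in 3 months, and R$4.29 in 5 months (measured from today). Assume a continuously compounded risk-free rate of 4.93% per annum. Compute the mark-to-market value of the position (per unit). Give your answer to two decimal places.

PV(remaining dividends) I = 3.19·e^(−0.0493·2/12) + 1.19·e^(−0.0493·3/12) + 4.29·e^(−0.0493·5/12) = 8.5421
Current forward F = (S − I)·e^(rT) = (159.31 − 8.5421)·e^(0.0493·6/12) = 150.7679 × 1.024956 = 154.5305
Value (long) = (F − K)·e^(−rT) = (154.5305 − 167.09) × 0.975651 = -12.2537
Value = -R$12.25

-R$12.25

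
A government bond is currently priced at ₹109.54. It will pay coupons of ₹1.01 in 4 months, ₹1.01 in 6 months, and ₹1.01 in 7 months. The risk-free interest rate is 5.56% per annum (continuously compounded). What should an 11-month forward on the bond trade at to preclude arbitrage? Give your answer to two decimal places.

PV(coupons) I = 1.01·e^(−0.0556·4/12) + 1.01·e^(−0.0556·6/12) + 1.01·e^(−0.0556·7/12)
I = 0.9915 + 0.9823 + 0.9778 = 2.9516
F = (S − I)·e^(rT) = (109.54 − 2.9516) · e^(0.0556·11/12)
= 106.5884 · e^0.050967 = 106.5884 × 1.052288 = ₹112.16

₹112.16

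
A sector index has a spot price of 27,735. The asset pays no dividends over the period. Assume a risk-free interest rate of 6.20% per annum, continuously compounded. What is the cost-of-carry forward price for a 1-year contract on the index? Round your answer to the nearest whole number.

F = S·e^(rT) = 27735 · e^(0.0620 × 1)
= 27735 · e^0.062000 = 27735 × 1.063962
F = 29,509

29,509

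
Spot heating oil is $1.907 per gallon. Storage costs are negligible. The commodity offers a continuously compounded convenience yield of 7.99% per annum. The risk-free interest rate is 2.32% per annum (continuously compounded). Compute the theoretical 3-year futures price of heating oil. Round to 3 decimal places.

$1.609 per gallon

Net carry = r + u − y = 0.0232 + 0.0000 − 0.0799 = -0.0567
F = S·e^((r+u−y)T) = 1.907 · e^(-0.0567 × 3) = 1.907 · e^-0.170100
= 1.907 × 0.843580 = $1.609 per gallon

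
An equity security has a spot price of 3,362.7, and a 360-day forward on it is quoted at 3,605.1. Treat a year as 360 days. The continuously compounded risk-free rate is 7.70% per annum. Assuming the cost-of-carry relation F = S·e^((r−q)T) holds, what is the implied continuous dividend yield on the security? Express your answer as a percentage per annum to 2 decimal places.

From F = S·e^((r−q)T): (r − q) = ln(F/S)/T
ln(3605.1/3362.7) = ln(1.072085) = 0.069605
(r − q) = 0.069605 / (360/360) = 0.069605
q = r − ln(F/S)/T = 0.0770 − 0.069605 = 0.007395
q = 0.74%

0.74%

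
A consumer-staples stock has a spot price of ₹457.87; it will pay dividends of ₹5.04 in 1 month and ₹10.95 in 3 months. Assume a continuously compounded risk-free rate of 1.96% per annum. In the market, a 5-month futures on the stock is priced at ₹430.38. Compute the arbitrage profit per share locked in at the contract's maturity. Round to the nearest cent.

PV(dividends) I = 5.04·e^(−0.0196·1/12) + 10.95·e^(−0.0196·3/12) = 15.9283
Fair futures F* = (S − I)·e^(rT) = (457.87 − 15.9283)·e^0.008167 = 441.9417 × 1.008200 = 445.5656
Market ₹430.38 < fair 445.5656: forward underpriced → reverse cash-and-carry (short the stock, invest proceeds at r, pay the dividends, go long the forward).
Profit at T = |F_mkt − F*| = |430.38 − 445.5656| = ₹15.19 per share

₹15.19 per share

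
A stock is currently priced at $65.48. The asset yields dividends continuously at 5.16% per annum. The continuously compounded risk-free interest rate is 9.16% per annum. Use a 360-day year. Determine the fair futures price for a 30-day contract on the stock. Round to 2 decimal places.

F = S·e^((r − q)T) = 65.48 · e^((0.0916 − 0.0516) × 30/360)
= 65.48 · e^0.003333 = 65.48 × 1.003339
F = $65.70

$65.70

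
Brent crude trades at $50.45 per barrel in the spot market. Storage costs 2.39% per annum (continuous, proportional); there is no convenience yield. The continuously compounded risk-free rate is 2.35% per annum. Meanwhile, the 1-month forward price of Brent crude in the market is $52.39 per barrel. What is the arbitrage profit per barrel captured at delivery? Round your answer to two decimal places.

Fair forward: F* = S·e^(carry·T), with carry = (r + u) = 0.0235 + 0.0239 = 0.0474
F* = 50.45 · e^(0.0474 × 1/12) = 50.45 · e^0.003950 = 50.45 × 1.003958 = $50.6497
Market $52.39 > fair $50.6497: forward overpriced → cash-and-carry (buy spot, short the forward).
At maturity, profit = |F_mkt − F*| = |52.39 − 50.6497| = $1.74 per barrel

$1.74 per barrel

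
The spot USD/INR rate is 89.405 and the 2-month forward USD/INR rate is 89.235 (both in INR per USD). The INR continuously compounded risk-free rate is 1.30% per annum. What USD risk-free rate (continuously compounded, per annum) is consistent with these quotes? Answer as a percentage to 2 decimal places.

F = S·e^((r_INR − r_USD)T) ⇒ r_USD = r_INR − ln(F/S)/T
ln(89.235/89.405) = -0.001903; /(2/12) = -0.011418
r_USD = 0.0130 + 0.011418 = 0.024418
r_USD = 2.44%

2.44%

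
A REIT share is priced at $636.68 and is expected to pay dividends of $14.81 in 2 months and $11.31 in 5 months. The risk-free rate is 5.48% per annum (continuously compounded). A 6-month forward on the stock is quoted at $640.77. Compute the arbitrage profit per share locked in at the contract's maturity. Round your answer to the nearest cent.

PV(dividends) I = 14.81·e^(−0.0548·2/12) + 11.31·e^(−0.0548·5/12) = 25.7300
Fair forward F* = (S − I)·e^(rT) = (636.68 − 25.7300)·e^0.027400 = 610.9500 × 1.027779 = 627.9216
Market $640.77 > fair 627.9216: forward overpriced → cash-and-carry (borrow at r, buy the stock and collect the dividends, short the forward).
Profit at T = |F_mkt − F*| = |640.77 − 627.9216| = $12.85 per share

$12.85 per share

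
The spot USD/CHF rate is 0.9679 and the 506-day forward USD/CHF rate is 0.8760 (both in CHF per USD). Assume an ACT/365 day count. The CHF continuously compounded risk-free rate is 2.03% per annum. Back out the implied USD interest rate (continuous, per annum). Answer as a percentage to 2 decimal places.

F = S·e^((r_CHF − r_USD)T) ⇒ r_USD = r_CHF − ln(F/S)/T
ln(0.8760/0.9679) = -0.099763; /(506/365) = -0.071963
r_USD = 0.0203 + 0.071963 = 0.092263
r_USD = 9.23%

9.23%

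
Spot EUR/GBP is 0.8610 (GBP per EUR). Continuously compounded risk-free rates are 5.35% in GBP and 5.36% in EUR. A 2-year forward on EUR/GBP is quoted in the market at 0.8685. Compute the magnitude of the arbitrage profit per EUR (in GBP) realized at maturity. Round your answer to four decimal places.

Fair forward: F* = S·e^(carry·T), with carry = (r_GBP − r_EUR) = 0.0535 − 0.0536 = -0.0001
F* = 0.8610 · e^(-0.0001 × 2) = 0.8610 · e^-0.000200 = 0.8610 × 0.999800 = 0.8608
Market 0.8685 > fair 0.8608: forward overpriced → cash-and-carry (buy spot, short the forward).
At maturity, profit = |F_mkt − F*| = |0.8685 − 0.8608| = 0.0077 per EUR (in GBP)

0.0077 per EUR (in GBP)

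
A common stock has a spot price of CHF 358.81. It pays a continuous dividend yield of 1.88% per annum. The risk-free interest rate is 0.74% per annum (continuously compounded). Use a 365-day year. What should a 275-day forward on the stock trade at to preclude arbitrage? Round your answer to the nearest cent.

F = S·e^((r − q)T) = 358.81 · e^((0.0074 − 0.0188) × 275/365)
= 358.81 · e^-0.008589 = 358.81 × 0.991448
F = CHF 355.74

CHF 355.74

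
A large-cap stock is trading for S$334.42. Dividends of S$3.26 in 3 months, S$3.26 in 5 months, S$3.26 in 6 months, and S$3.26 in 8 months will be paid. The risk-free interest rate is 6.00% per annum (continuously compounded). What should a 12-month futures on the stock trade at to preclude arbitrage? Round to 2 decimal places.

S$341.63

PV(dividends) I = 3.26·e^(−0.0600·3/12) + 3.26·e^(−0.0600·5/12) + 3.26·e^(−0.0600·6/12) + 3.26·e^(−0.0600·8/12)
I = 3.2115 + 3.1795 + 3.1637 + 3.1322 = 12.6869
F = (S − I)·e^(rT) = (334.42 − 12.6869) · e^(0.0600·12/12)
= 321.7331 · e^0.060000 = 321.7331 × 1.061837 = S$341.63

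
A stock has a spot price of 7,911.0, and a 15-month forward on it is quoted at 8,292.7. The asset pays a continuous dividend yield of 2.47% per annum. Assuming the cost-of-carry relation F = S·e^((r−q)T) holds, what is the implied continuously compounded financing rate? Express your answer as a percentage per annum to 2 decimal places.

From F = S·e^((r−q)T): (r − q) = ln(F/S)/T
ln(8292.7/7911.0) = ln(1.048249) = 0.047121
(r − q) = 0.047121 / (15/12) = 0.037697
r = ln(F/S)/T + q = 0.037697 + 0.0247 = 0.062397
r = 6.24%

6.24%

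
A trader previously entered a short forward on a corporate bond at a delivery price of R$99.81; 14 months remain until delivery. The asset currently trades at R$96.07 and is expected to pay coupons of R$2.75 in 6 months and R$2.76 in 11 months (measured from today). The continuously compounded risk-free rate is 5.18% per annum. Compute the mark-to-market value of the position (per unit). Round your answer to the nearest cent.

PV(remaining coupons) I = 2.75·e^(−0.0518·6/12) + 2.76·e^(−0.0518·11/12) = 5.3117
Current forward F = (S − I)·e^(rT) = (96.07 − 5.3117)·e^(0.0518·14/12) = 90.7583 × 1.062297 = 96.4123
Value (long) = (F − K)·e^(−rT) = (96.4123 − 99.81) × 0.941357 = -3.1984
Short position value = −(long value) = R$3.20

R$3.20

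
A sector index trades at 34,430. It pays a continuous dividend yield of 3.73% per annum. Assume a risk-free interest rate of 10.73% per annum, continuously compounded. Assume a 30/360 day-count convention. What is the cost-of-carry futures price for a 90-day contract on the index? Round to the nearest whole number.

35,038

F = S·e^((r − q)T) = 34430 · e^((0.1073 − 0.0373) × 90/360)
= 34430 · e^0.017500 = 34430 × 1.017654
F = 35,038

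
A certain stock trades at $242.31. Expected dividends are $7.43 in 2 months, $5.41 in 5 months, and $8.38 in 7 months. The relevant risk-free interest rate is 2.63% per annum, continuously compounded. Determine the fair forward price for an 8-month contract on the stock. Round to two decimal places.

$225.22

PV(dividends) I = 7.43·e^(−0.0263·2/12) + 5.41·e^(−0.0263·5/12) + 8.38·e^(−0.0263·7/12)
I = 7.3975 + 5.3510 + 8.2524 = 21.0009
F = (S − I)·e^(rT) = (242.31 − 21.0009) · e^(0.0263·8/12)
= 221.3091 · e^0.017533 = 221.3091 × 1.017688 = $225.22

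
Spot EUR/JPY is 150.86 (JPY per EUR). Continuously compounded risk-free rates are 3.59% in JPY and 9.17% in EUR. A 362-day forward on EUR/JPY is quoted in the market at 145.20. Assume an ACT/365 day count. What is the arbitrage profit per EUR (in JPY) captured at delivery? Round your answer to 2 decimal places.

2.46 per EUR (in JPY)

Fair forward: F* = S·e^(carry·T), with carry = (r_JPY − r_EUR) = 0.0359 − 0.0917 = -0.0558
F* = 150.86 · e^(-0.0558 × 362/365) = 150.86 · e^-0.055341 = 150.86 × 0.946162 = 142.7380
Market 145.20 > fair 142.7380: forward overpriced → cash-and-carry (buy spot, short the forward).
At maturity, profit = |F_mkt − F*| = |145.20 − 142.7380| = 2.46 per EUR (in JPY)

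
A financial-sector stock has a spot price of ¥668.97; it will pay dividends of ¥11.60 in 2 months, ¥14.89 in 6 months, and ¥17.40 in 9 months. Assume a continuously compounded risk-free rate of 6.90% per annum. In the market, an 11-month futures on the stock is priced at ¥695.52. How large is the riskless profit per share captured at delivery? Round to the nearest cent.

PV(dividends) I = 11.60·e^(−0.0690·2/12) + 14.89·e^(−0.0690·6/12) + 17.40·e^(−0.0690·9/12) = 42.3749
Fair futures F* = (S − I)·e^(rT) = (668.97 − 42.3749)·e^0.063250 = 626.5951 × 1.065293 = 667.5074
Market ¥695.52 > fair 667.5074: forward overpriced → cash-and-carry (borrow at r, buy the stock and collect the dividends, short the forward).
Profit at T = |F_mkt − F*| = |695.52 − 667.5074| = ¥28.01 per share

¥28.01 per share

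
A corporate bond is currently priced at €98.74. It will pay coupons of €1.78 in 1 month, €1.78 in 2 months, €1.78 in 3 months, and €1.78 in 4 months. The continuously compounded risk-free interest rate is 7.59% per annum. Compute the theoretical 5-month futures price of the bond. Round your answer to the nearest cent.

PV(coupons) I = 1.78·e^(−0.0759·1/12) + 1.78·e^(−0.0759·2/12) + 1.78·e^(−0.0759·3/12) + 1.78·e^(−0.0759·4/12)
I = 1.7688 + 1.7576 + 1.7465 + 1.7355 = 7.0084
F = (S − I)·e^(rT) = (98.74 − 7.0084) · e^(0.0759·5/12)
= 91.7316 · e^0.031625 = 91.7316 × 1.032130 = €94.68

€94.68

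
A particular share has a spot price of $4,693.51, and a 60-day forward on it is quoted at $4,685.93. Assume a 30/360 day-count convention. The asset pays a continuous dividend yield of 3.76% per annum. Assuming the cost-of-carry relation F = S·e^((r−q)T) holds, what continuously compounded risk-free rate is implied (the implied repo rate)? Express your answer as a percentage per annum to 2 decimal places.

From F = S·e^((r−q)T): (r − q) = ln(F/S)/T
ln(4685.93/4693.51) = ln(0.998385) = -0.001616
(r − q) = -0.001616 / (60/360) = -0.009696
r = ln(F/S)/T + q = -0.009696 + 0.0376 = 0.027904
r = 2.79%

2.79%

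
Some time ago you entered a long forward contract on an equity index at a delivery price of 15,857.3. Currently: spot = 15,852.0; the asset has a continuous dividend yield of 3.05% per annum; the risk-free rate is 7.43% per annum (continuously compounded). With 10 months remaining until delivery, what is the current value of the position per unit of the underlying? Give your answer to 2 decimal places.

Current fair forward for the remaining 10 months: F = S·e^((r − q)·T), (r − q) = 0.0743 − 0.0305 = 0.0438
F = 15852.0 · e^(0.0438 × 10/12) = 15852.0 × 1.03717430 = 16441.2870
Value of long forward = (F − K)·e^(−rT) = (16441.2870 − 15857.3) · e^(−0.0743·10/12)
= 583.9870 × 0.93996121 = 548.93

548.93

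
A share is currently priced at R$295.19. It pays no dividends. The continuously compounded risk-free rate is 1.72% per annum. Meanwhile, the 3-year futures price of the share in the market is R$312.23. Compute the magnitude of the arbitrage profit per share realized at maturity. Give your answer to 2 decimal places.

R$1.41 per share

Fair futures: F* = S·e^(carry·T), with carry = r = 0.0172
F* = 295.19 · e^(0.0172 × 3) = 295.19 · e^0.051600 = 295.19 × 1.052954 = R$310.8215
Market R$312.23 > fair R$310.8215: forward overpriced → cash-and-carry (buy spot, short the forward).
At maturity, profit = |F_mkt − F*| = |312.23 − 310.8215| = R$1.41 per share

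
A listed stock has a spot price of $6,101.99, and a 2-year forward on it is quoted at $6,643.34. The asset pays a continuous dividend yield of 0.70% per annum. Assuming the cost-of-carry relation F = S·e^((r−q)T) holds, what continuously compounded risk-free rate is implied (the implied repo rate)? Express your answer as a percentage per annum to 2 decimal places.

From F = S·e^((r−q)T): (r − q) = ln(F/S)/T
ln(6643.34/6101.99) = ln(1.088717) = 0.085000
(r − q) = 0.085000 / (2) = 0.042500
r = ln(F/S)/T + q = 0.042500 + 0.0070 = 0.049500
r = 4.95%

4.95%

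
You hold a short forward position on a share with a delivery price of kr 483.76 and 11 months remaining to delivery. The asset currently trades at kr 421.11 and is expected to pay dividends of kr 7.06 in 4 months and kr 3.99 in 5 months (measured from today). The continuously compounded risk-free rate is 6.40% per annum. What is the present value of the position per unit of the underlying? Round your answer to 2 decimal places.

PV(remaining dividends) I = 7.06·e^(−0.0640·4/12) + 3.99·e^(−0.0640·5/12) = 10.7960
Current forward F = (S − I)·e^(rT) = (421.11 − 10.7960)·e^(0.0640·11/12) = 410.3140 × 1.060422 = 435.1060
Value (long) = (F − K)·e^(−rT) = (435.1060 − 483.76) × 0.943021 = -45.8817
Short position value = −(long value) = kr 45.88

kr 45.88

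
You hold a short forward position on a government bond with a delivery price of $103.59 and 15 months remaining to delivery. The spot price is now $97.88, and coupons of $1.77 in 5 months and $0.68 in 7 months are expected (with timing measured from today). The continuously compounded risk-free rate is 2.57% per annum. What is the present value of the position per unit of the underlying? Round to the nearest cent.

PV(remaining coupons) I = 1.77·e^(−0.0257·5/12) + 0.68·e^(−0.0257·7/12) = 2.4210
Current forward F = (S − I)·e^(rT) = (97.88 − 2.4210)·e^(0.0257·15/12) = 95.4590 × 1.032647 = 98.5754
Value (long) = (F − K)·e^(−rT) = (98.5754 − 103.59) × 0.968386 = -4.8561
Short position value = −(long value) = $4.86

$4.86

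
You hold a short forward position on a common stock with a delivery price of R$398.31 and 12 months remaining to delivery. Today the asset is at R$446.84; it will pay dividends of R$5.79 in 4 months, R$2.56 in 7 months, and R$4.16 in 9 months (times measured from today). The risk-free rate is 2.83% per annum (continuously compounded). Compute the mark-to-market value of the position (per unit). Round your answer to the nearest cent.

PV(remaining dividends) I = 5.79·e^(−0.0283·4/12) + 2.56·e^(−0.0283·7/12) + 4.16·e^(−0.0283·9/12) = 12.3264
Current forward F = (S − I)·e^(rT) = (446.84 − 12.3264)·e^(0.0283·12/12) = 434.5136 × 1.028704 = 446.9859
Value (long) = (F − K)·e^(−rT) = (446.9859 − 398.31) × 0.972097 = 47.3177
Short position value = −(long value) = -R$47.32

-R$47.32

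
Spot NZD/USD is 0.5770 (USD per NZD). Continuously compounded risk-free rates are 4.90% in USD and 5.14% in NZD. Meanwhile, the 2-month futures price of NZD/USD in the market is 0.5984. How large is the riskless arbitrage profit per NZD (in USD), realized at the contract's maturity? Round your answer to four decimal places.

0.0216 per NZD (in USD)

Fair futures: F* = S·e^(carry·T), with carry = (r_USD − r_NZD) = 0.0490 − 0.0514 = -0.0024
F* = 0.5770 · e^(-0.0024 × 2/12) = 0.5770 · e^-0.000400 = 0.5770 × 0.999600 = 0.5768
Market 0.5984 > fair 0.5768: forward overpriced → cash-and-carry (buy spot, short the forward).
At maturity, profit = |F_mkt − F*| = |0.5984 − 0.5768| = 0.0216 per NZD (in USD)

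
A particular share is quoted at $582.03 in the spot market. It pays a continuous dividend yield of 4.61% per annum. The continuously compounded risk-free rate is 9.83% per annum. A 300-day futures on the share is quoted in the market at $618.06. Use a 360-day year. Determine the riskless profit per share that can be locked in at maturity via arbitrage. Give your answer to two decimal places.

Fair futures: F* = S·e^(carry·T), with carry = (r − q) = 0.0983 − 0.0461 = 0.0522
F* = 582.03 · e^(0.0522 × 300/360) = 582.03 · e^0.043500 = 582.03 × 1.044460 = $607.9071
Market $618.06 > fair $607.9071: forward overpriced → cash-and-carry (buy spot, short the forward).
At maturity, profit = |F_mkt − F*| = |618.06 − 607.9071| = $10.15 per share

$10.15 per share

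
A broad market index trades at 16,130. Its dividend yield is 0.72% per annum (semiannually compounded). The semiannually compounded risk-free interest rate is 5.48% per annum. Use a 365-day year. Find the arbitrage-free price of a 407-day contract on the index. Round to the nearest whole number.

16,996

F = S · (1+r/2)^(2T) / (1+q/2)^(2T)
= 16130 × 1.062138 / 1.008046 = 16130 × 1.053660
F = 16,996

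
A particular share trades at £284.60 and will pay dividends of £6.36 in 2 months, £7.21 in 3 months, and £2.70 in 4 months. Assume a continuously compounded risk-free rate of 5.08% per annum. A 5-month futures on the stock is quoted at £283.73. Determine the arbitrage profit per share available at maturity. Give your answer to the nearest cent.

£9.47 per share

PV(dividends) I = 6.36·e^(−0.0508·2/12) + 7.21·e^(−0.0508·3/12) + 2.70·e^(−0.0508·4/12) = 16.0801
Fair futures F* = (S − I)·e^(rT) = (284.60 − 16.0801)·e^0.021167 = 268.5199 × 1.021393 = 274.2643
Market £283.73 > fair 274.2643: forward overpriced → cash-and-carry (borrow at r, buy the stock and collect the dividends, short the forward).
Profit at T = |F_mkt − F*| = |283.73 − 274.2643| = £9.47 per share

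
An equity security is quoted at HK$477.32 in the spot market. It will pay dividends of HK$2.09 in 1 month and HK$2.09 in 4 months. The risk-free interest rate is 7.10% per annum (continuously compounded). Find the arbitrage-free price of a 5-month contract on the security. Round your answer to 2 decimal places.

PV(dividends) I = 2.09·e^(−0.0710·1/12) + 2.09·e^(−0.0710·4/12)
I = 2.0777 + 2.0411 = 4.1188
F = (S − I)·e^(rT) = (477.32 − 4.1188) · e^(0.0710·5/12)
= 473.2012 · e^0.029583 = 473.2012 × 1.030025 = HK$487.41

HK$487.41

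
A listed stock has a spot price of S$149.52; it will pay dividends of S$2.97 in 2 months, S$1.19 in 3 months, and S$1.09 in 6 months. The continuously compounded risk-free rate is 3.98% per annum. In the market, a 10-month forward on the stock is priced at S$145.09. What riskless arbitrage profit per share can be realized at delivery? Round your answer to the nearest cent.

S$4.10 per share

PV(dividends) I = 2.97·e^(−0.0398·2/12) + 1.19·e^(−0.0398·3/12) + 1.09·e^(−0.0398·6/12) = 5.1971
Fair forward F* = (S − I)·e^(rT) = (149.52 − 5.1971)·e^0.033167 = 144.3229 × 1.033723 = 149.1899
Market S$145.09 < fair 149.1899: forward underpriced → reverse cash-and-carry (short the stock, invest proceeds at r, pay the dividends, go long the forward).
Profit at T = |F_mkt − F*| = |145.09 − 149.1899| = S$4.10 per share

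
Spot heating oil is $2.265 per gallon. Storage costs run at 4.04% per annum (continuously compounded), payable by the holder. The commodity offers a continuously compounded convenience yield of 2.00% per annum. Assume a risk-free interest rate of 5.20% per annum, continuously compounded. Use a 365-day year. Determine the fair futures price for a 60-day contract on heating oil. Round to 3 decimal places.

$2.292 per gallon

Net carry = r + u − y = 0.0520 + 0.0404 − 0.0200 = 0.0724
F = S·e^((r+u−y)T) = 2.265 · e^(0.0724 × 60/365) = 2.265 · e^0.011901
= 2.265 × 1.011972 = $2.292 per gallon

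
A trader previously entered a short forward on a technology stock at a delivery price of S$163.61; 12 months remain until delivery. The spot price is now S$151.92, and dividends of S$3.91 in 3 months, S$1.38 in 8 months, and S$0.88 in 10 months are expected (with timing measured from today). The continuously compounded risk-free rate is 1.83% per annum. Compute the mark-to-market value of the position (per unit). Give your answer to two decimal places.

PV(remaining dividends) I = 3.91·e^(−0.0183·3/12) + 1.38·e^(−0.0183·8/12) + 0.88·e^(−0.0183·10/12) = 6.1221
Current forward F = (S − I)·e^(rT) = (151.92 − 6.1221)·e^(0.0183·12/12) = 145.7979 × 1.018468 = 148.4905
Value (long) = (F − K)·e^(−rT) = (148.4905 − 163.61) × 0.981866 = -14.8453
Short position value = −(long value) = S$14.85

S$14.85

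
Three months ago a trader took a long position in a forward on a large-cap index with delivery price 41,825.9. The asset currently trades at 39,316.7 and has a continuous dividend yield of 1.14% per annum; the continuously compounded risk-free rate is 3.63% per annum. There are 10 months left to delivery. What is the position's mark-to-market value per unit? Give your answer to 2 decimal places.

Current fair forward for the remaining 10 months: F = S·e^((r − q)·T), (r − q) = 0.0363 − 0.0114 = 0.0249
F = 39316.7 · e^(0.0249 × 10/12) = 39316.7 × 1.02096678 = 40141.0446
Value of long forward = (F − K)·e^(−rT) = (40141.0446 − 41825.9) · e^(−0.0363·10/12)
= -1684.8554 × 0.97020295 = -1634.65

-1634.65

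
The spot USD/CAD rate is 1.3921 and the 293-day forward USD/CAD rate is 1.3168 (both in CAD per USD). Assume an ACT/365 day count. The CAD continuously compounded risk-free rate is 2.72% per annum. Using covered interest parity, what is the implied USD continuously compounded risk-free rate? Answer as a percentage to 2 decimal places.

F = S·e^((r_CAD − r_USD)T) ⇒ r_USD = r_CAD − ln(F/S)/T
ln(1.3168/1.3921) = -0.055609; /(293/365) = -0.069274
r_USD = 0.0272 + 0.069274 = 0.096474
r_USD = 9.65%

9.65%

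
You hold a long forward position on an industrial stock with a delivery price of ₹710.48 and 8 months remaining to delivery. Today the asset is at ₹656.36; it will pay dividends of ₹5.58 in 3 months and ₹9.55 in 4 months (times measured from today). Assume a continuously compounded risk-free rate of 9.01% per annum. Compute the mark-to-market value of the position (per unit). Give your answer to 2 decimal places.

PV(remaining dividends) I = 5.58·e^(−0.0901·3/12) + 9.55·e^(−0.0901·4/12) = 14.7232
Current forward F = (S − I)·e^(rT) = (656.36 − 14.7232)·e^(0.0901·8/12) = 641.6368 × 1.061907 = 681.3586
Value (long) = (F − K)·e^(−rT) = (681.3586 − 710.48) × 0.941702 = -27.4237
Value = -₹27.42

-₹27.42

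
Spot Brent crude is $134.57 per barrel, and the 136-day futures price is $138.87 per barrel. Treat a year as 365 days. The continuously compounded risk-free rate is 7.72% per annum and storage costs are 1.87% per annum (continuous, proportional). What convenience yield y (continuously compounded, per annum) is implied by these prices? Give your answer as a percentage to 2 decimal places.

F = S·e^((r+u−y)T) ⇒ (r+u−y) = ln(F/S)/T
ln(138.87/134.57) = 0.031454; /T ⇒ 0.084417
y = r + u − ln(F/S)/T = 0.0772 + 0.0187 − 0.084417 = 0.011483
y = 1.15%

1.15%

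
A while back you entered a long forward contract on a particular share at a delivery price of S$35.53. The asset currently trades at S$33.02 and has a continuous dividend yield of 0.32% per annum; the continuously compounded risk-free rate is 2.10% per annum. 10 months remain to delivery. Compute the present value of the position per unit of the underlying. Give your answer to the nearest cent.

-S$1.98

Current fair forward for the remaining 10 months: F = S·e^((r − q)·T), (r − q) = 0.0210 − 0.0032 = 0.0178
F = 33.02 · e^(0.0178 × 10/12) = 33.02 × 1.014944 = 33.5135
Value of long forward = (F − K)·e^(−rT) = (33.5135 − 35.53) · e^(−0.0210·10/12)
= -2.0165 × 0.982652 = -1.98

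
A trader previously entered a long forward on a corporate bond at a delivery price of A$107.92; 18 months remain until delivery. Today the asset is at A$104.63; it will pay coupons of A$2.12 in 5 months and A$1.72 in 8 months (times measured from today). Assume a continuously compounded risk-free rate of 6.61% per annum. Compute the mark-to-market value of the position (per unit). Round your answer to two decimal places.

A$3.19

PV(remaining coupons) I = 2.12·e^(−0.0661·5/12) + 1.72·e^(−0.0661·8/12) = 3.7083
Current forward F = (S − I)·e^(rT) = (104.63 − 3.7083)·e^(0.0661·18/12) = 100.9217 × 1.104232 = 111.4410
Value (long) = (F − K)·e^(−rT) = (111.4410 − 107.92) × 0.905607 = 3.1886
Value = A$3.19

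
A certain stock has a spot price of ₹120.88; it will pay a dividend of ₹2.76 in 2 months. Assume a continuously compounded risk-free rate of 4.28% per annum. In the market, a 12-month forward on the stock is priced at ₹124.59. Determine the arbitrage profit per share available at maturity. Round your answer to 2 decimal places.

₹1.28 per share

PV(dividends) I = 2.76·e^(−0.0428·2/12) = 2.7404
Fair forward F* = (S − I)·e^(rT) = (120.88 − 2.7404)·e^0.042800 = 118.1396 × 1.043729 = 123.3057
Market ₹124.59 > fair 123.3057: forward overpriced → cash-and-carry (borrow at r, buy the stock and collect the dividends, short the forward).
Profit at T = |F_mkt − F*| = |124.59 − 123.3057| = ₹1.28 per share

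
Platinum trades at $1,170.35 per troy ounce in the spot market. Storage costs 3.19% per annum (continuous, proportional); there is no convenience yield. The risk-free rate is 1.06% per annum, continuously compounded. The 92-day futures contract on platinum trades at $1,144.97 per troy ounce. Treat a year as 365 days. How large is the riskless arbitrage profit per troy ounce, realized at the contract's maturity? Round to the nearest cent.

Fair futures: F* = S·e^(carry·T), with carry = (r + u) = 0.0106 + 0.0319 = 0.0425
F* = 1170.35 · e^(0.0425 × 92/365) = 1170.35 · e^0.01071233 = 1170.35 × 1.01076991 = $1182.9546
Market $1144.97 < fair $1182.9546: forward underpriced → reverse cash-and-carry (short spot, go long the forward).
At maturity, profit = |F_mkt − F*| = |1144.97 − 1182.9546| = $37.98 per troy ounce

$37.98 per troy ounce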